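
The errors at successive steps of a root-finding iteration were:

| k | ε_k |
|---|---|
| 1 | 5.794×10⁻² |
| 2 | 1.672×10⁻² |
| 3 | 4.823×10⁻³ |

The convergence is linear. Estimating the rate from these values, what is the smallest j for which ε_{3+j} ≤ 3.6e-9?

Rate ρ ≈ ε_3/ε_2 = 4.823×10⁻³/1.672×10⁻² = 0.2885.
After j more steps, ε_{3+j} ≈ 4.823×10⁻³·ρ^j; need ρ^j ≤ 3.6e-9/4.823×10⁻³ = 7.46423e-07.
j ≥ ln(7.46423e-07)/ln(0.2885) = -14.1080/-1.24306 = 11.349.
So 12 more iterations are needed.

12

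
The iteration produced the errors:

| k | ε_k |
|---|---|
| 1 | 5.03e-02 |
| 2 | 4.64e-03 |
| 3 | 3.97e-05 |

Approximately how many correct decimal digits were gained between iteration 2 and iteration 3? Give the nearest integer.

Digits gained ≈ log₁₀(ε_2/ε_3) = log₁₀(4.64e-03/3.97e-05) = log₁₀(116.877) ≈ 2.068.

2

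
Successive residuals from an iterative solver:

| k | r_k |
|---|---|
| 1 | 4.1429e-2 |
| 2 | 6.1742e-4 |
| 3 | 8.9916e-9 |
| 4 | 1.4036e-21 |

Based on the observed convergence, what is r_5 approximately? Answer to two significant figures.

First estimate the order: p ≈ ln(r_4/r_3) / ln(r_3/r_2) = ln(1.4036e-21/8.9916e-9)/ln(8.9916e-9/6.1742e-4) = ln(1.56101e-13)/ln(1.45632e-05) ≈ 2.6478.
Then r_5 ≈ r_4·(r_4/r_3)^p = 1.4036e-21·(1.56101e-13)^2.6478 = 1.4036e-21·1.23225e-34 ≈ 1.73e-55.

1.7e-55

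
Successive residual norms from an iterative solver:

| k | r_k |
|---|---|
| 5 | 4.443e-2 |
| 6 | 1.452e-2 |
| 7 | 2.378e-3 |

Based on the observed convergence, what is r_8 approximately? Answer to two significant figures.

First estimate the order: p ≈ ln(r_7/r_6) / ln(r_6/r_5) = ln(2.378e-3/1.452e-2)/ln(1.452e-2/4.443e-2) = ln(0.163774)/ln(0.326806) ≈ 1.6177.
Then r_8 ≈ r_7·(r_7/r_6)^p = 2.378e-3·(0.163774)^1.6177 = 2.378e-3·0.0535654 ≈ 0.0001274.

1.3e-4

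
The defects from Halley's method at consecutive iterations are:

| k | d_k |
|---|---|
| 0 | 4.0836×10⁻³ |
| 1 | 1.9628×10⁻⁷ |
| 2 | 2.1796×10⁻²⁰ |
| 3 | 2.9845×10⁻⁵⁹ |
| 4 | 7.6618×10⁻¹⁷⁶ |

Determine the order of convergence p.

Consecutive ratios: d_4/d_3 = 7.6618×10⁻¹⁷⁶/2.9845×10⁻⁵⁹ = 2.5672e-117, d_3/d_2 = 2.9845×10⁻⁵⁹/2.1796×10⁻²⁰ = 1.36929e-39.
p ≈ ln(2.5672e-117)/ln(1.36929e-39) = -268.4596/-89.4865 ≈ 3.00.
So the convergence is cubic (order 3).

3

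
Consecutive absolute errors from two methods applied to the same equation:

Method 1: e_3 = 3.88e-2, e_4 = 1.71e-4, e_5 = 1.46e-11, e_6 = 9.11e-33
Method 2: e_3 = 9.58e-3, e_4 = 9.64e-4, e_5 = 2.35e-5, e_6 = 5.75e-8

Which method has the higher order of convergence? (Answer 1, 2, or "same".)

1

Method 1: p ≈ ln(9.11e-33/1.46e-11)/ln(1.46e-11/1.71e-4) ≈ 3.00.
Method 2: p ≈ ln(5.75e-8/2.35e-5)/ln(2.35e-5/9.64e-4) ≈ 1.62.
Method 1 has the higher order (≈3.0 vs ≈1.6).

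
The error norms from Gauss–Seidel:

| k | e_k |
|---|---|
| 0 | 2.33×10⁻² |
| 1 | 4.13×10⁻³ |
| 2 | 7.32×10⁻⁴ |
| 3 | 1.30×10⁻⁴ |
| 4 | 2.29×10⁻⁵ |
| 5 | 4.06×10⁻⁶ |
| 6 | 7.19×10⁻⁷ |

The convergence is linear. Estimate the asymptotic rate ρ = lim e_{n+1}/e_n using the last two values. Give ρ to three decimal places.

0.177

ρ ≈ e_6/e_5 = 7.19×10⁻⁷/4.06×10⁻⁶ = 0.17709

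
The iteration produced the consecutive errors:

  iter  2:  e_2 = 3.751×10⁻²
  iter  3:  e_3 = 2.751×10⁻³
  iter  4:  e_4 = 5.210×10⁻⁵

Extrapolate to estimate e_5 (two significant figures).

First estimate the order: p ≈ ln(e_4/e_3) / ln(e_3/e_2) = ln(5.210×10⁻⁵/2.751×10⁻³)/ln(2.751×10⁻³/3.751×10⁻²) = ln(0.0189386)/ln(0.0733404) ≈ 1.5182.
Then e_5 ≈ e_4·(e_4/e_3)^p = 5.210×10⁻⁵·(0.0189386)^1.5182 = 5.210×10⁻⁵·0.00242476 ≈ 1.263e-07.

1.3e-7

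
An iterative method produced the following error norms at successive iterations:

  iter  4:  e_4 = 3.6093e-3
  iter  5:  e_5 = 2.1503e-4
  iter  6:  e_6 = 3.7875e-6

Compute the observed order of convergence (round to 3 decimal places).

1.432

p ≈ ln(e_6/e_5) / ln(e_5/e_4)
  = ln(3.7875e-6/2.1503e-4) / ln(2.1503e-4/3.6093e-3)
  = ln(0.0176138) / ln(0.0595766)
  = -4.039073 / -2.820492 ≈ 1.432046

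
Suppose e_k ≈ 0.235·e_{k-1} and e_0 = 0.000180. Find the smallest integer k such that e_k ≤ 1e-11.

12

After k steps, e_k ≈ 0.000180·0.235^k.
Need 0.235^k ≤ 1e-11/0.000180 = 5.55556e-08.
k ≥ ln(5.55556e-08)/ln(0.235) = -16.7059/-1.44817 = 11.536.
Smallest integer k = 12.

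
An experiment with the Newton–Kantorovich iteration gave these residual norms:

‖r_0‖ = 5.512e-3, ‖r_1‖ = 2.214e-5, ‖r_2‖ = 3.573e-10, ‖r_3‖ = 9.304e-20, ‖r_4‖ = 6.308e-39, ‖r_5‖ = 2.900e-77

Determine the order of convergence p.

2

Consecutive ratios: ‖r_5‖/‖r_4‖ = 2.900e-77/6.308e-39 = 4.59734e-39, ‖r_4‖/‖r_3‖ = 6.308e-39/9.304e-20 = 6.77988e-20.
p ≈ ln(4.59734e-39)/ln(6.77988e-20) = -88.2753/-44.1377 ≈ 2.00.
So the convergence is quadratic (order 2).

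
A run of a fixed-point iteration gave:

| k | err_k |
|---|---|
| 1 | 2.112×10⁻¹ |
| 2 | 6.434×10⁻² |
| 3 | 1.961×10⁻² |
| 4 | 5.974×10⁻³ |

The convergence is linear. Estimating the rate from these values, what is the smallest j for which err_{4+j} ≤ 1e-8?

Rate ρ ≈ err_4/err_3 = 5.974×10⁻³/1.961×10⁻² = 0.3046.
After j more steps, err_{4+j} ≈ 5.974×10⁻³·ρ^j; need ρ^j ≤ 1e-8/5.974×10⁻³ = 1.67392e-06.
j ≥ ln(1.67392e-06)/ln(0.3046) = -13.3003/-1.18876 = 11.188.
So 12 more iterations are needed.

12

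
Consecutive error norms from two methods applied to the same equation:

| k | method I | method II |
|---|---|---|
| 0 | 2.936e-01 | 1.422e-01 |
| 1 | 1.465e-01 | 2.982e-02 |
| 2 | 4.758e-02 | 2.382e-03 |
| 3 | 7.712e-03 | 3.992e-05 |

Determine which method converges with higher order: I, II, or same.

same

Method I: p ≈ ln(7.712e-03/4.758e-02)/ln(4.758e-02/1.465e-01) ≈ 1.62.
Method II: p ≈ ln(3.992e-05/2.382e-03)/ln(2.382e-03/2.982e-02) ≈ 1.62.
Both orders ≈ 1.6 — effectively the same.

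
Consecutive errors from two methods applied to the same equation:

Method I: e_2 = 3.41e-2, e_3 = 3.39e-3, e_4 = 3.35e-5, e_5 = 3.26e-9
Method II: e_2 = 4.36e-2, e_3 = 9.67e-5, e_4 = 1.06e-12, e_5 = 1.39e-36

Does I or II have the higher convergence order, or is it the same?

Method I: p ≈ ln(3.26e-9/3.35e-5)/ln(3.35e-5/3.39e-3) ≈ 2.00.
Method II: p ≈ ln(1.39e-36/1.06e-12)/ln(1.06e-12/9.67e-5) ≈ 3.00.
Method II has the higher order (≈3.0 vs ≈2.0).

II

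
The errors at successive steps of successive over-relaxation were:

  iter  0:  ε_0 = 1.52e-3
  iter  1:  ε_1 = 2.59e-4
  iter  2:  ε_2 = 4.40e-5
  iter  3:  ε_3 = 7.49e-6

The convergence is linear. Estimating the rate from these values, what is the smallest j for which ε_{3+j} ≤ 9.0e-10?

Rate ρ ≈ ε_3/ε_2 = 7.49e-6/4.40e-5 = 0.1702.
After j more steps, ε_{3+j} ≈ 7.49e-6·ρ^j; need ρ^j ≤ 9.0e-10/7.49e-6 = 0.00012016.
j ≥ ln(0.00012016)/ln(0.1702) = -9.0267/-1.77078 = 5.098.
So 6 more iterations are needed.

6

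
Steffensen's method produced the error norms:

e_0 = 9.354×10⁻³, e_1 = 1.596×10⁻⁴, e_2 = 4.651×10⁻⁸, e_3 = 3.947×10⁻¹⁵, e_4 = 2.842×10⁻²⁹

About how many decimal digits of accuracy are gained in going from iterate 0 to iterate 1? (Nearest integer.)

2

Digits gained ≈ log₁₀(e_0/e_1) = log₁₀(9.354×10⁻³/1.596×10⁻⁴) = log₁₀(58.609) ≈ 1.768.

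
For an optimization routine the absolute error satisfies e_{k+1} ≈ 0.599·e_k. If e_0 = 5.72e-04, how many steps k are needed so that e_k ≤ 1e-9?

26

After k steps, e_k ≈ 5.72e-04·0.599^k.
Need 0.599^k ≤ 1e-9/5.72e-04 = 1.74825e-06.
k ≥ ln(1.74825e-06)/ln(0.599) = -13.2569/-0.51249 = 25.868.
Smallest integer k = 26.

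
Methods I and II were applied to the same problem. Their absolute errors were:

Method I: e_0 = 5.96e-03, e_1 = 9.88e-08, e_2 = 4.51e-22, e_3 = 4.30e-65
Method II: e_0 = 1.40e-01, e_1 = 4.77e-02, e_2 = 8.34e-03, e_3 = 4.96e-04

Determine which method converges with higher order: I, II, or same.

I

Method I: p ≈ ln(4.30e-65/4.51e-22)/ln(4.51e-22/9.88e-08) ≈ 3.00.
Method II: p ≈ ln(4.96e-04/8.34e-03)/ln(8.34e-03/4.77e-02) ≈ 1.62.
Method I has the higher order (≈3.0 vs ≈1.6).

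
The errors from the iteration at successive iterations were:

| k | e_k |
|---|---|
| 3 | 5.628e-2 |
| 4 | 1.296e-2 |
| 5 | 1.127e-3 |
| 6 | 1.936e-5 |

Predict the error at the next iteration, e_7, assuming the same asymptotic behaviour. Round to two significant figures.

First estimate the order: p ≈ ln(e_6/e_5) / ln(e_5/e_4) = ln(1.936e-5/1.127e-3)/ln(1.127e-3/1.296e-2) = ln(0.0171783)/ln(0.0869599) ≈ 1.6640.
Then e_7 ≈ e_6·(e_6/e_5)^p = 1.936e-5·(0.0171783)^1.6640 = 1.936e-5·0.00115613 ≈ 2.238e-08.

2.2e-8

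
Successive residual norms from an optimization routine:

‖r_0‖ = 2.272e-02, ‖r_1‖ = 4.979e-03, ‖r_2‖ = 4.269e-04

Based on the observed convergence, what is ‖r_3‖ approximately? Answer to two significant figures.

First estimate the order: p ≈ ln(‖r_2‖/‖r_1‖) / ln(‖r_1‖/‖r_0‖) = ln(4.269e-04/4.979e-03)/ln(4.979e-03/2.272e-02) = ln(0.0857401)/ln(0.219146) ≈ 1.6182.
Then ‖r_3‖ ≈ ‖r_2‖·(‖r_2‖/‖r_1‖)^p = 4.269e-04·(0.0857401)^1.6182 = 4.269e-04·0.0187793 ≈ 8.017e-06.

8.0e-6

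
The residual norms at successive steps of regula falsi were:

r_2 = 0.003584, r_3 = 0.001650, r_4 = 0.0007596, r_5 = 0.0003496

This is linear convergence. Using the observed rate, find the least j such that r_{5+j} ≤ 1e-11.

23

Rate ρ ≈ r_5/r_4 = 0.0003496/0.0007596 = 0.4602.
After j more steps, r_{5+j} ≈ 0.0003496·ρ^j; need ρ^j ≤ 1e-11/0.0003496 = 2.86041e-08.
j ≥ ln(2.86041e-08)/ln(0.4602) = -17.3697/-0.77609 = 22.381.
So 23 more iterations are needed.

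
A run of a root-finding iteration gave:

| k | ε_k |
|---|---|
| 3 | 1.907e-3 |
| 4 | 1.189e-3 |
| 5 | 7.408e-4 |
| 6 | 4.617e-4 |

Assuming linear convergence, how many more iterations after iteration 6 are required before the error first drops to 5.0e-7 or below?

15

Rate ρ ≈ ε_6/ε_5 = 4.617e-4/7.408e-4 = 0.6232.
After j more steps, ε_{6+j} ≈ 4.617e-4·ρ^j; need ρ^j ≤ 5.0e-7/4.617e-4 = 0.00108295.
j ≥ ln(0.00108295)/ln(0.6232) = -6.8281/-0.47289 = 14.439.
So 15 more iterations are needed.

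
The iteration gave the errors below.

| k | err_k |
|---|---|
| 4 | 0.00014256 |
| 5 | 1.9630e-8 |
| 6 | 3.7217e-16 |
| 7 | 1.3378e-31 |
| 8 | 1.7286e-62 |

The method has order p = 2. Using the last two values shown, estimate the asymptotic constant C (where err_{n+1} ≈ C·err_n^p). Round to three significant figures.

0.966

C ≈ err_8 / err_7^2
  = 1.7286e-62 / (1.3378e-31)^2
  = 1.7286e-62 / 1.78971e-62 ≈ 0.96586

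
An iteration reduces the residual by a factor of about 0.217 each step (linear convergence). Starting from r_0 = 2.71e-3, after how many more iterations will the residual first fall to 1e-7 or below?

7

After k steps, r_k ≈ 2.71e-3·0.217^k.
Need 0.217^k ≤ 1e-7/2.71e-3 = 3.69004e-05.
k ≥ ln(3.69004e-05)/ln(0.217) = -10.2073/-1.52786 = 6.681.
Smallest integer k = 7.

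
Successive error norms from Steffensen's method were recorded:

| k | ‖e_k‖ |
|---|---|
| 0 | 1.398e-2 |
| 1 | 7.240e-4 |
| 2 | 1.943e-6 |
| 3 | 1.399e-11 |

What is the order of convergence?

Consecutive ratios: ‖e_3‖/‖e_2‖ = 1.399e-11/1.943e-6 = 7.20021e-06, ‖e_2‖/‖e_1‖ = 1.943e-6/7.240e-4 = 0.0026837.
p ≈ ln(7.20021e-06)/ln(0.0026837) = -11.8414/-5.9206 ≈ 2.00.
So the convergence is quadratic (order 2).

2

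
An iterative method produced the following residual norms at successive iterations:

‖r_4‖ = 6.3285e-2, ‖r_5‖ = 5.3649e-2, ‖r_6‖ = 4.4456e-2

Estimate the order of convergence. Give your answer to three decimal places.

1.138

p ≈ ln(‖r_6‖/‖r_5‖) / ln(‖r_5‖/‖r_4‖)
  = ln(4.4456e-2/5.3649e-2) / ln(5.3649e-2/6.3285e-2)
  = ln(0.828645) / ln(0.847736)
  = -0.187963 / -0.165186 ≈ 1.137887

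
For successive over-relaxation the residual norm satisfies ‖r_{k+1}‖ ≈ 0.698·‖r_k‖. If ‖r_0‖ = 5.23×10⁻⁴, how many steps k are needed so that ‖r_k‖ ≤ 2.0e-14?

After k steps, ‖r_k‖ ≈ 5.23×10⁻⁴·0.698^k.
Need 0.698^k ≤ 2.0e-14/5.23×10⁻⁴ = 3.82409e-11.
k ≥ ln(3.82409e-11)/ln(0.698) = -23.9871/-0.35954 = 66.716.
Smallest integer k = 67.

67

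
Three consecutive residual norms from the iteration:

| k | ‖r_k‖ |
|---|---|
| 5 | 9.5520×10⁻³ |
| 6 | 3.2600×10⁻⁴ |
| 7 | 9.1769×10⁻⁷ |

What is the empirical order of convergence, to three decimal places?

p ≈ ln(‖r_7‖/‖r_6‖) / ln(‖r_6‖/‖r_5‖)
  = ln(9.1769×10⁻⁷/3.2600×10⁻⁴) / ln(3.2600×10⁻⁴/9.5520×10⁻³)
  = ln(0.002815) / ln(0.034129)
  = -5.872793 / -3.377608 ≈ 1.738743

1.739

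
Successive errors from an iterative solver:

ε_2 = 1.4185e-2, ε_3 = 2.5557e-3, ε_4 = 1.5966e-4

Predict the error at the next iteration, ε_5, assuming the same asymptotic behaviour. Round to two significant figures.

1.8e-6

First estimate the order: p ≈ ln(ε_4/ε_3) / ln(ε_3/ε_2) = ln(1.5966e-4/2.5557e-3)/ln(2.5557e-3/1.4185e-2) = ln(0.0624721)/ln(0.180169) ≈ 1.6180.
Then ε_5 ≈ ε_4·(ε_4/ε_3)^p = 1.5966e-4·(0.0624721)^1.6180 = 1.5966e-4·0.0112569 ≈ 1.797e-06.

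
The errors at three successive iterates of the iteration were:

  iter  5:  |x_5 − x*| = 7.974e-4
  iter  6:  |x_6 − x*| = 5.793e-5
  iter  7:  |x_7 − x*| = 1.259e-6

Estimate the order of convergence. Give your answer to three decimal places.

p ≈ ln(|x_7 − x*|/|x_6 − x*|) / ln(|x_6 − x*|/|x_5 − x*|)
  = ln(1.259e-6/5.793e-5) / ln(5.793e-5/7.974e-4)
  = ln(0.0217331) / ln(0.0726486)
  = -3.828919 / -2.622121 ≈ 1.460237

1.460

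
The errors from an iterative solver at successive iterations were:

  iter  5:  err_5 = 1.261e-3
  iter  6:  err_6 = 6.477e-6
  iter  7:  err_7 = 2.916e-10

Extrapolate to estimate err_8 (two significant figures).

1.6e-18

First estimate the order: p ≈ ln(err_7/err_6) / ln(err_6/err_5) = ln(2.916e-10/6.477e-6)/ln(6.477e-6/1.261e-3) = ln(4.50208e-05)/ln(0.0051364) ≈ 1.8986.
Then err_8 ≈ err_7·(err_7/err_6)^p = 2.916e-10·(4.50208e-05)^1.8986 = 2.916e-10·5.59204e-09 ≈ 1.631e-18.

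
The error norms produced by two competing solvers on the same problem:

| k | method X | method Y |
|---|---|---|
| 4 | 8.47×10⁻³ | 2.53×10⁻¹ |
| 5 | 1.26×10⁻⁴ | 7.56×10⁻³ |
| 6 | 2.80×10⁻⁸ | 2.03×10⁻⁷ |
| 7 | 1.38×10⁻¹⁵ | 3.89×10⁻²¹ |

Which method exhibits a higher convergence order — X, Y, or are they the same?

Method X: p ≈ ln(1.38×10⁻¹⁵/2.80×10⁻⁸)/ln(2.80×10⁻⁸/1.26×10⁻⁴) ≈ 2.00.
Method Y: p ≈ ln(3.89×10⁻²¹/2.03×10⁻⁷)/ln(2.03×10⁻⁷/7.56×10⁻³) ≈ 3.00.
Method Y has the higher order (≈3.0 vs ≈2.0).

Y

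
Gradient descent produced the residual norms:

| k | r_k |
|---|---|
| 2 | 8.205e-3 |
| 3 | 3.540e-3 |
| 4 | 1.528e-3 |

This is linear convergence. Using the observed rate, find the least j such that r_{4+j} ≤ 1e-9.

Rate ρ ≈ r_4/r_3 = 1.528e-3/3.540e-3 = 0.4316.
After j more steps, r_{4+j} ≈ 1.528e-3·ρ^j; need ρ^j ≤ 1e-9/1.528e-3 = 6.5445e-07.
j ≥ ln(6.5445e-07)/ln(0.4316) = -14.2395/-0.84026 = 16.947.
So 17 more iterations are needed.

17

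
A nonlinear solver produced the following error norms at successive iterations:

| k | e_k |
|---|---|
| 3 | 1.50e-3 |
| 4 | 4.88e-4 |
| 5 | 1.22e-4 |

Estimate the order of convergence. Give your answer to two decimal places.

1.23

p ≈ ln(e_5/e_4) / ln(e_4/e_3)
  = ln(1.22e-4/4.88e-4) / ln(4.88e-4/1.50e-3)
  = ln(0.25) / ln(0.325333)
  = -1.38629 / -1.12291 ≈ 1.23455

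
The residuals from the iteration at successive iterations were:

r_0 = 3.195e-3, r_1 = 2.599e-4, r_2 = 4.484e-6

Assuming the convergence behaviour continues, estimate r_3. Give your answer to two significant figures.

First estimate the order: p ≈ ln(r_2/r_1) / ln(r_1/r_0) = ln(4.484e-6/2.599e-4)/ln(2.599e-4/3.195e-3) = ln(0.0172528)/ln(0.0813459) ≈ 1.6181.
Then r_3 ≈ r_2·(r_2/r_1)^p = 4.484e-6·(0.0172528)^1.6181 = 4.484e-6·0.00140302 ≈ 6.291e-09.

6.3e-9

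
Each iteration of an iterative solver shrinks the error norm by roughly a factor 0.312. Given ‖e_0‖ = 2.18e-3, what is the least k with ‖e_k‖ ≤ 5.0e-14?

22

After k steps, ‖e_k‖ ≈ 2.18e-3·0.312^k.
Need 0.312^k ≤ 5.0e-14/2.18e-3 = 2.29358e-11.
k ≥ ln(2.29358e-11)/ln(0.312) = -24.4983/-1.16475 = 21.033.
Smallest integer k = 22.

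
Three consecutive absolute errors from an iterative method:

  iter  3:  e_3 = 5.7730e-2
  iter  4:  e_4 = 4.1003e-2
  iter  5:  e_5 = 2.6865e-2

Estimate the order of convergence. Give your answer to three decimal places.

1.236

p ≈ ln(e_5/e_4) / ln(e_4/e_3)
  = ln(2.6865e-2/4.1003e-2) / ln(4.1003e-2/5.7730e-2)
  = ln(0.655196) / ln(0.710255)
  = -0.422821 / -0.342131 ≈ 1.235845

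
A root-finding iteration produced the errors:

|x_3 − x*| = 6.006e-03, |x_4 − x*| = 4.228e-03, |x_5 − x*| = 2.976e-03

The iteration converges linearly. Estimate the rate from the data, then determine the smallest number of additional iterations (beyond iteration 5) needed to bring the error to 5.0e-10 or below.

45

Rate ρ ≈ |x_5 − x*|/|x_4 − x*| = 2.976e-03/4.228e-03 = 0.7039.
After j more steps, |x_{5+j} − x*| ≈ 2.976e-03·ρ^j; need ρ^j ≤ 5.0e-10/2.976e-03 = 1.68011e-07.
j ≥ ln(1.68011e-07)/ln(0.7039) = -15.5992/-0.35112 = 44.427.
So 45 more iterations are needed.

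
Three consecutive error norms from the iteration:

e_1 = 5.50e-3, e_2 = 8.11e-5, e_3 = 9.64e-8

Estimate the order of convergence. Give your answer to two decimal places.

p ≈ ln(e_3/e_2) / ln(e_2/e_1)
  = ln(9.64e-8/8.11e-5) / ln(8.11e-5/5.50e-3)
  = ln(0.00118866) / ln(0.0147455)
  = -6.73493 / -4.21682 ≈ 1.59716

1.60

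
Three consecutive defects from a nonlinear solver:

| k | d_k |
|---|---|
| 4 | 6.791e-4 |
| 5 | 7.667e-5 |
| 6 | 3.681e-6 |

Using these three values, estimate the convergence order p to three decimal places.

1.392

p ≈ ln(d_6/d_5) / ln(d_5/d_4)
  = ln(3.681e-6/7.667e-5) / ln(7.667e-5/6.791e-4)
  = ln(0.048011) / ln(0.112899)
  = -3.036325 / -2.181262 ≈ 1.392004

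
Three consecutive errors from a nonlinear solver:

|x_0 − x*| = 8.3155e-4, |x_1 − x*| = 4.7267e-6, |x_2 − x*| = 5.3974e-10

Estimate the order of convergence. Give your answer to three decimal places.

p ≈ ln(|x_2 − x*|/|x_1 − x*|) / ln(|x_1 − x*|/|x_0 − x*|)
  = ln(5.3974e-10/4.7267e-6) / ln(4.7267e-6/8.3155e-4)
  = ln(0.00011419) / ln(0.0056842)
  = -9.077647 / -5.170065 ≈ 1.755809

1.756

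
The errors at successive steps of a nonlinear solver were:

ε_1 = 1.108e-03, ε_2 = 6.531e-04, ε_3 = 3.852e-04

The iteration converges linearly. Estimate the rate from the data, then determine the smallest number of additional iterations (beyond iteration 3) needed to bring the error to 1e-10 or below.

29

Rate ρ ≈ ε_3/ε_2 = 3.852e-04/6.531e-04 = 0.5898.
After j more steps, ε_{3+j} ≈ 3.852e-04·ρ^j; need ρ^j ≤ 1e-10/3.852e-04 = 2.59605e-07.
j ≥ ln(2.59605e-07)/ln(0.5898) = -15.1641/-0.52797 = 28.722.
So 29 more iterations are needed.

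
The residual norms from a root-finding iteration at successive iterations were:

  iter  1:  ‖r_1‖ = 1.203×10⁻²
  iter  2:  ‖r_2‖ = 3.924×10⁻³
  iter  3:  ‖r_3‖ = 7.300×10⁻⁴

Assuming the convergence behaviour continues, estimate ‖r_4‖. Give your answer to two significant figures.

First estimate the order: p ≈ ln(‖r_3‖/‖r_2‖) / ln(‖r_2‖/‖r_1‖) = ln(7.300×10⁻⁴/3.924×10⁻³)/ln(3.924×10⁻³/1.203×10⁻²) = ln(0.186035)/ln(0.326185) ≈ 1.5012.
Then ‖r_4‖ ≈ ‖r_3‖·(‖r_3‖/‖r_2‖)^p = 7.300×10⁻⁴·(0.186035)^1.5012 = 7.300×10⁻⁴·0.0800784 ≈ 5.846e-05.

5.8e-5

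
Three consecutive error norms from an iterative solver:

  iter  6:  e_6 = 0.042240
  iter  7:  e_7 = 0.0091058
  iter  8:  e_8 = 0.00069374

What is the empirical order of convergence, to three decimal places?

p ≈ ln(e_8/e_7) / ln(e_7/e_6)
  = ln(0.00069374/0.0091058) / ln(0.0091058/0.042240)
  = ln(0.0761866) / ln(0.215573)
  = -2.574570 / -1.534456 ≈ 1.677839

1.678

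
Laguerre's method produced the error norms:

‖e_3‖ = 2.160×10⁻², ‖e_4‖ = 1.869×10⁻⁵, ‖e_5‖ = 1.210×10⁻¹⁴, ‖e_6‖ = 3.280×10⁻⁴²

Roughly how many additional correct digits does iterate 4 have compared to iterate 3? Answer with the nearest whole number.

Digits gained ≈ log₁₀(‖e_3‖/‖e_4‖) = log₁₀(2.160×10⁻²/1.869×10⁻⁵) = log₁₀(1155.7) ≈ 3.063.

3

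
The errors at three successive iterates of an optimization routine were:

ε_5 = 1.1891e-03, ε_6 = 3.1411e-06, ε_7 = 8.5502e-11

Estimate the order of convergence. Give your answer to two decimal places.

p ≈ ln(ε_7/ε_6) / ln(ε_6/ε_5)
  = ln(8.5502e-11/3.1411e-06) / ln(3.1411e-06/1.1891e-03)
  = ln(2.72204e-05) / ln(0.00264158)
  = -10.51154 / -5.93638 ≈ 1.77070

1.77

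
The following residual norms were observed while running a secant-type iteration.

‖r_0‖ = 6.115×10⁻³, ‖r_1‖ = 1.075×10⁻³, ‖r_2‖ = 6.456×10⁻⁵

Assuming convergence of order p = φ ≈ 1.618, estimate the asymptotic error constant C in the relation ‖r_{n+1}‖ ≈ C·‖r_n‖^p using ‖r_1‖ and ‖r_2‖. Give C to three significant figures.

C ≈ ‖r_2‖ / ‖r_1‖^1.618
  = 6.456×10⁻⁵ / (1.075×10⁻³)^1.618
  = 6.456×10⁻⁵ / 1.57333e-05 ≈ 4.1034

4.10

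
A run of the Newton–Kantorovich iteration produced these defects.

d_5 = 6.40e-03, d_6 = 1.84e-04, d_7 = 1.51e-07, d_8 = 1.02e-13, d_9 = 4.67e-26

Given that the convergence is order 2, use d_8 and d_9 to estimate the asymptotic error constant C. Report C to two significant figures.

4.5

C ≈ d_9 / d_8^2
  = 4.67e-26 / (1.02e-13)^2
  = 4.67e-26 / 1.0404e-26 ≈ 4.4887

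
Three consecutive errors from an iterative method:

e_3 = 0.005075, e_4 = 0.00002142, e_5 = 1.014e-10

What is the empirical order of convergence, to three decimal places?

2.242

p ≈ ln(e_5/e_4) / ln(e_4/e_3)
  = ln(1.014e-10/0.00002142) / ln(0.00002142/0.005075)
  = ln(4.73389e-06) / ln(0.00422069)
  = -12.260763 / -5.467757 ≈ 2.242375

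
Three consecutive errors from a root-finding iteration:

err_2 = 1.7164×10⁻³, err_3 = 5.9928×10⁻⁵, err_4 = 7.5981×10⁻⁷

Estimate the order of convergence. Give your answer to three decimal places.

1.302

p ≈ ln(err_4/err_3) / ln(err_3/err_2)
  = ln(7.5981×10⁻⁷/5.9928×10⁻⁵) / ln(5.9928×10⁻⁵/1.7164×10⁻³)
  = ln(0.0126787) / ln(0.0349149)
  = -4.367832 / -3.354842 ≈ 1.301949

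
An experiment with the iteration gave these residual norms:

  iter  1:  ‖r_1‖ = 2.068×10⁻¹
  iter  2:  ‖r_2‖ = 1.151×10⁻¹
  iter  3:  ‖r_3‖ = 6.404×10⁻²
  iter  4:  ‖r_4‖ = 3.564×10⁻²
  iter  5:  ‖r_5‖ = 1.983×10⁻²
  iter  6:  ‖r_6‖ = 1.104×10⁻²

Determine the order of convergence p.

1

Consecutive ratios: ‖r_6‖/‖r_5‖ = 1.104×10⁻²/1.983×10⁻² = 0.556732, ‖r_5‖/‖r_4‖ = 1.983×10⁻²/3.564×10⁻² = 0.556397.
p ≈ ln(0.556732)/ln(0.556397) = -0.5857/-0.5863 ≈ 1.00.
So the convergence is linear (order 1).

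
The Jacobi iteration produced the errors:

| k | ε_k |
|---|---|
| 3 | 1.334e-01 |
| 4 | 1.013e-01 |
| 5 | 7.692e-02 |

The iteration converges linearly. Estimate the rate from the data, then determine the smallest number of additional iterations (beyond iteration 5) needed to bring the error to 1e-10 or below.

75

Rate ρ ≈ ε_5/ε_4 = 7.692e-02/1.013e-01 = 0.7593.
After j more steps, ε_{5+j} ≈ 7.692e-02·ρ^j; need ρ^j ≤ 1e-10/7.692e-02 = 1.30005e-09.
j ≥ ln(1.30005e-09)/ln(0.7593) = -20.4609/-0.27536 = 74.306.
So 75 more iterations are needed.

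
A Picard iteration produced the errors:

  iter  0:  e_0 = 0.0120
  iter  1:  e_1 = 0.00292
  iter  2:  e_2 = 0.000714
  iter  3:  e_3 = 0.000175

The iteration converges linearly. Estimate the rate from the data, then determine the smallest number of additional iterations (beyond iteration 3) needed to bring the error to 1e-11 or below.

12

Rate ρ ≈ e_3/e_2 = 0.000175/0.000714 = 0.2451.
After j more steps, e_{3+j} ≈ 0.000175·ρ^j; need ρ^j ≤ 1e-11/0.000175 = 5.71429e-08.
j ≥ ln(5.71429e-08)/ln(0.2451) = -16.6777/-1.40609 = 11.861.
So 12 more iterations are needed.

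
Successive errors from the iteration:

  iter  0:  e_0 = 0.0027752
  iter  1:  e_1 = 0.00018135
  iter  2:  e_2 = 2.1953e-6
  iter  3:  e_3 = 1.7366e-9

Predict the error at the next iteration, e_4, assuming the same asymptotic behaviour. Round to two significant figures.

1.7e-14

First estimate the order: p ≈ ln(e_3/e_2) / ln(e_2/e_1) = ln(1.7366e-9/2.1953e-6)/ln(2.1953e-6/0.00018135) = ln(0.000791054)/ln(0.0121053) ≈ 1.6180.
Then e_4 ≈ e_3·(e_3/e_2)^p = 1.7366e-9·(0.000791054)^1.6180 = 1.7366e-9·9.5785e-06 ≈ 1.663e-14.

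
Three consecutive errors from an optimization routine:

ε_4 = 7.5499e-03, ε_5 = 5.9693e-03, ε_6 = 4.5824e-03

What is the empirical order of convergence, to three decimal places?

p ≈ ln(ε_6/ε_5) / ln(ε_5/ε_4)
  = ln(4.5824e-03/5.9693e-03) / ln(5.9693e-03/7.5499e-03)
  = ln(0.767661) / ln(0.790646)
  = -0.264407 / -0.234905 ≈ 1.125591

1.126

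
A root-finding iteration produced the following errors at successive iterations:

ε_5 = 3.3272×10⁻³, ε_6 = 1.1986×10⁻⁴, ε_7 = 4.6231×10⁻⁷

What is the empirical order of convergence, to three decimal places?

p ≈ ln(ε_7/ε_6) / ln(ε_6/ε_5)
  = ln(4.6231×10⁻⁷/1.1986×10⁻⁴) / ln(1.1986×10⁻⁴/3.3272×10⁻³)
  = ln(0.00385708) / ln(0.0360243)
  = -5.557845 / -3.323562 ≈ 1.672256

1.672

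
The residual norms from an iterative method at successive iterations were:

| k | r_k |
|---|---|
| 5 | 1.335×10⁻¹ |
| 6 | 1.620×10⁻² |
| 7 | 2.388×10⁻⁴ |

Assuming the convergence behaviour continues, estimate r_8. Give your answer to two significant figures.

First estimate the order: p ≈ ln(r_7/r_6) / ln(r_6/r_5) = ln(2.388×10⁻⁴/1.620×10⁻²)/ln(1.620×10⁻²/1.335×10⁻¹) = ln(0.0147407)/ln(0.121348) ≈ 1.9995.
Then r_8 ≈ r_7·(r_7/r_6)^p = 2.388×10⁻⁴·(0.0147407)^1.9995 = 2.388×10⁻⁴·0.000217747 ≈ 5.2e-08.

5.2e-8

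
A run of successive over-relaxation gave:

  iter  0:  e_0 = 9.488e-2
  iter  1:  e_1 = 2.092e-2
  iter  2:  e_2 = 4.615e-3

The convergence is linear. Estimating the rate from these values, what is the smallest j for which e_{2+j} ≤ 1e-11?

14

Rate ρ ≈ e_2/e_1 = 4.615e-3/2.092e-2 = 0.2206.
After j more steps, e_{2+j} ≈ 4.615e-3·ρ^j; need ρ^j ≤ 1e-11/4.615e-3 = 2.16685e-09.
j ≥ ln(2.16685e-09)/ln(0.2206) = -19.9500/-1.51140 = 13.200.
So 14 more iterations are needed.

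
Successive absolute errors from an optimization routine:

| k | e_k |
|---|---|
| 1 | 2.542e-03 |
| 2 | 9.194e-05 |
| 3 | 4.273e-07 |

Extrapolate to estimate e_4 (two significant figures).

First estimate the order: p ≈ ln(e_3/e_2) / ln(e_2/e_1) = ln(4.273e-07/9.194e-05)/ln(9.194e-05/2.542e-03) = ln(0.0046476)/ln(0.0361684) ≈ 1.6181.
Then e_4 ≈ e_3·(e_3/e_2)^p = 4.273e-07·(0.0046476)^1.6181 = 4.273e-07·0.000168013 ≈ 7.179e-11.

7.2e-11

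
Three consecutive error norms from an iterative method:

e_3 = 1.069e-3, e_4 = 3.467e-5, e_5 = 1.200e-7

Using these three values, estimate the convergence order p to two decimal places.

1.65

p ≈ ln(e_5/e_4) / ln(e_4/e_3)
  = ln(1.200e-7/3.467e-5) / ln(3.467e-5/1.069e-3)
  = ln(0.00346121) / ln(0.0324322)
  = -5.66614 / -3.42860 ≈ 1.65261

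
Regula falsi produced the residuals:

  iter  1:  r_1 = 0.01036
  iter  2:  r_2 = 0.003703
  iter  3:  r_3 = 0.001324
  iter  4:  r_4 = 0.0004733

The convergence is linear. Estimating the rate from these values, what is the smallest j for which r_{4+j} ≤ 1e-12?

20

Rate ρ ≈ r_4/r_3 = 0.0004733/0.001324 = 0.3575.
After j more steps, r_{4+j} ≈ 0.0004733·ρ^j; need ρ^j ≤ 1e-12/0.0004733 = 2.11282e-09.
j ≥ ln(2.11282e-09)/ln(0.3575) = -19.9752/-1.02862 = 19.419.
So 20 more iterations are needed.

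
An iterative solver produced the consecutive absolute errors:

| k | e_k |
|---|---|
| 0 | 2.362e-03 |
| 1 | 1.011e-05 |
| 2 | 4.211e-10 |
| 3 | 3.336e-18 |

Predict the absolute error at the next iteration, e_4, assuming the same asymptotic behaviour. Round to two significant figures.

First estimate the order: p ≈ ln(e_3/e_2) / ln(e_2/e_1) = ln(3.336e-18/4.211e-10)/ln(4.211e-10/1.011e-05) = ln(7.92211e-09)/ln(4.16518e-05) ≈ 1.8494.
Then e_4 ≈ e_3·(e_3/e_2)^p = 3.336e-18·(7.92211e-09)^1.8494 = 3.336e-18·1.04164e-15 ≈ 3.475e-33.

3.5e-33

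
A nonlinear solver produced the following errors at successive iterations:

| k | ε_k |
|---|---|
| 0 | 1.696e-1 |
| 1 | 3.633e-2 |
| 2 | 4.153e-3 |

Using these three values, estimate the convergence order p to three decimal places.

p ≈ ln(ε_2/ε_1) / ln(ε_1/ε_0)
  = ln(4.153e-3/3.633e-2) / ln(3.633e-2/1.696e-1)
  = ln(0.114313) / ln(0.21421)
  = -2.168815 / -1.540798 ≈ 1.407592

1.408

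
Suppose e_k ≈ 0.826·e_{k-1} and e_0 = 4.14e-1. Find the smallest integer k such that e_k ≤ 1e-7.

After k steps, e_k ≈ 4.14e-1·0.826^k.
Need 0.826^k ≤ 1e-7/4.14e-1 = 2.41546e-07.
k ≥ ln(2.41546e-07)/ln(0.826) = -15.2362/-0.19116 = 79.704.
Smallest integer k = 80.

80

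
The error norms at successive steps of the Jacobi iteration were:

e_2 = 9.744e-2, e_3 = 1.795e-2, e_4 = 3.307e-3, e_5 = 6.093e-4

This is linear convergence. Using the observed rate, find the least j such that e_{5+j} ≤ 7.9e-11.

10

Rate ρ ≈ e_5/e_4 = 6.093e-4/3.307e-3 = 0.1842.
After j more steps, e_{5+j} ≈ 6.093e-4·ρ^j; need ρ^j ≤ 7.9e-11/6.093e-4 = 1.29657e-07.
j ≥ ln(1.29657e-07)/ln(0.1842) = -15.8584/-1.69173 = 9.374.
So 10 more iterations are needed.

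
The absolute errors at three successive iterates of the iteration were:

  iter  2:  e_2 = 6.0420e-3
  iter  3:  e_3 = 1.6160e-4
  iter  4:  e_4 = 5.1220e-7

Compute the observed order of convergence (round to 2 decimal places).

1.59

p ≈ ln(e_4/e_3) / ln(e_3/e_2)
  = ln(5.1220e-7/1.6160e-4) / ln(1.6160e-4/6.0420e-3)
  = ln(0.00316955) / ln(0.0267461)
  = -5.75417 / -3.62137 ≈ 1.58895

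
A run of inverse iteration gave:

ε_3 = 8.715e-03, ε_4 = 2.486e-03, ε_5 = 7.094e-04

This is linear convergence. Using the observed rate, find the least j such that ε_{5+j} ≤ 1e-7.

8

Rate ρ ≈ ε_5/ε_4 = 7.094e-04/2.486e-03 = 0.2854.
After j more steps, ε_{5+j} ≈ 7.094e-04·ρ^j; need ρ^j ≤ 1e-7/7.094e-04 = 0.000140964.
j ≥ ln(0.000140964)/ln(0.2854) = -8.8670/-1.25386 = 7.072.
So 8 more iterations are needed.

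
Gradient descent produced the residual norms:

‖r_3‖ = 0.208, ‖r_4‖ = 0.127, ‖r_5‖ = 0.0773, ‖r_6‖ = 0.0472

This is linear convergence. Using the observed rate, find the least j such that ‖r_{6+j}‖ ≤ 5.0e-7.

Rate ρ ≈ ‖r_6‖/‖r_5‖ = 0.0472/0.0773 = 0.6106.
After j more steps, ‖r_{6+j}‖ ≈ 0.0472·ρ^j; need ρ^j ≤ 5.0e-7/0.0472 = 1.05932e-05.
j ≥ ln(1.05932e-05)/ln(0.6106) = -11.4553/-0.49331 = 23.221.
So 24 more iterations are needed.

24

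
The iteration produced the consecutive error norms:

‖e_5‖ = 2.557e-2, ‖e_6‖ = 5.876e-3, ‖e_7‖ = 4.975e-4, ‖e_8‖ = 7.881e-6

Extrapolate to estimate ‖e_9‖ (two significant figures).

First estimate the order: p ≈ ln(‖e_8‖/‖e_7‖) / ln(‖e_7‖/‖e_6‖) = ln(7.881e-6/4.975e-4)/ln(4.975e-4/5.876e-3) = ln(0.0158412)/ln(0.0846664) ≈ 1.6788.
Then ‖e_9‖ ≈ ‖e_8‖·(‖e_8‖/‖e_7‖)^p = 7.881e-6·(0.0158412)^1.6788 = 7.881e-6·0.000950176 ≈ 7.488e-09.

7.5e-9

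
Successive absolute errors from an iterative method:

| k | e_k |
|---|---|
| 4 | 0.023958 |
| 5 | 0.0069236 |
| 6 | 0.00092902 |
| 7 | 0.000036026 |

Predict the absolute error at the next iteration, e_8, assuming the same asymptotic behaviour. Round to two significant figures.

1.9e-7

First estimate the order: p ≈ ln(e_7/e_6) / ln(e_6/e_5) = ln(0.000036026/0.00092902)/ln(0.00092902/0.0069236) = ln(0.0387785)/ln(0.134182) ≈ 1.6180.
Then e_8 ≈ e_7·(e_7/e_6)^p = 0.000036026·(0.0387785)^1.6180 = 0.000036026·0.00520404 ≈ 1.875e-07.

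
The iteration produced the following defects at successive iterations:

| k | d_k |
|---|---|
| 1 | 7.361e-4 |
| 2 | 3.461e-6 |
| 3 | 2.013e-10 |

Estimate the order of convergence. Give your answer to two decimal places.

p ≈ ln(d_3/d_2) / ln(d_2/d_1)
  = ln(2.013e-10/3.461e-6) / ln(3.461e-6/7.361e-4)
  = ln(5.81624e-05) / ln(0.00470181)
  = -9.75227 / -5.35981 ≈ 1.81952

1.82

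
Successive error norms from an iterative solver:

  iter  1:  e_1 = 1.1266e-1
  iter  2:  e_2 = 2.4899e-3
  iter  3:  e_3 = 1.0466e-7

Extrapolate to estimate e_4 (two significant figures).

2.8e-19

First estimate the order: p ≈ ln(e_3/e_2) / ln(e_2/e_1) = ln(1.0466e-7/2.4899e-3)/ln(2.4899e-3/1.1266e-1) = ln(4.20338e-05)/ln(0.022101) ≈ 2.6434.
Then e_4 ≈ e_3·(e_3/e_2)^p = 1.0466e-7·(4.20338e-05)^2.6434 = 1.0466e-7·2.70035e-12 ≈ 2.826e-19.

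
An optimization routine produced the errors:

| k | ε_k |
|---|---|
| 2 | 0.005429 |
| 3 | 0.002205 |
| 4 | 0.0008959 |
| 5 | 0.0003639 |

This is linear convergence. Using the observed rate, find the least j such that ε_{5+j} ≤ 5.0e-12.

Rate ρ ≈ ε_5/ε_4 = 0.0003639/0.0008959 = 0.4062.
After j more steps, ε_{5+j} ≈ 0.0003639·ρ^j; need ρ^j ≤ 5.0e-12/0.0003639 = 1.374e-08.
j ≥ ln(1.374e-08)/ln(0.4062) = -18.1030/-0.90091 = 20.094.
So 21 more iterations are needed.

21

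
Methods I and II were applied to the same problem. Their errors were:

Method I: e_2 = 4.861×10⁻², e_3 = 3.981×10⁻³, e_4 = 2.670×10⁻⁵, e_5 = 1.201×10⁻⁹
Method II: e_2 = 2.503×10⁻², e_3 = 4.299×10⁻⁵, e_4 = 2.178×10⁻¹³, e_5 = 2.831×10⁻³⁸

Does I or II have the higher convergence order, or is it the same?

II

Method I: p ≈ ln(1.201×10⁻⁹/2.670×10⁻⁵)/ln(2.670×10⁻⁵/3.981×10⁻³) ≈ 2.00.
Method II: p ≈ ln(2.831×10⁻³⁸/2.178×10⁻¹³)/ln(2.178×10⁻¹³/4.299×10⁻⁵) ≈ 3.00.
Method II has the higher order (≈3.0 vs ≈2.0).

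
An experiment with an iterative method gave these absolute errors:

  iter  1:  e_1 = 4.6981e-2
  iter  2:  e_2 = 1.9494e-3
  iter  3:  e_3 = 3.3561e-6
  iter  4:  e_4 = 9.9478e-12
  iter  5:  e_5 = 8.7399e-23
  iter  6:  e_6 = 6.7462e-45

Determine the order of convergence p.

Consecutive ratios: e_6/e_5 = 6.7462e-45/8.7399e-23 = 7.71885e-23, e_5/e_4 = 8.7399e-23/9.9478e-12 = 8.78576e-12.
p ≈ ln(7.71885e-23)/ln(8.78576e-12) = -50.9158/-25.4579 ≈ 2.00.
So the convergence is quadratic (order 2).

2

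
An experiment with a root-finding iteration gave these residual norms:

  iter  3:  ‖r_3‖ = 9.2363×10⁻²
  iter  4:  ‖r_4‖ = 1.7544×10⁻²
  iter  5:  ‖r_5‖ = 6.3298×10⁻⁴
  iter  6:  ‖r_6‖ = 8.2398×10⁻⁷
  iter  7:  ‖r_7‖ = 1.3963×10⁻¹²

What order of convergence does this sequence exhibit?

Consecutive ratios: ‖r_7‖/‖r_6‖ = 1.3963×10⁻¹²/8.2398×10⁻⁷ = 1.69458e-06, ‖r_6‖/‖r_5‖ = 8.2398×10⁻⁷/6.3298×10⁻⁴ = 0.00130175.
p ≈ ln(1.69458e-06)/ln(0.00130175) = -13.2881/-6.6440 ≈ 2.00.
So the convergence is quadratic (order 2).

2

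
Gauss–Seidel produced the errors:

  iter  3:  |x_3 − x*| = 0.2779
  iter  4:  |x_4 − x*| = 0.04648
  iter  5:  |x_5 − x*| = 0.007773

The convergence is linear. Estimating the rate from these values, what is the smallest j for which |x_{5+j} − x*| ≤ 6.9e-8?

7

Rate ρ ≈ |x_5 − x*|/|x_4 − x*| = 0.007773/0.04648 = 0.1672.
After j more steps, |x_{5+j} − x*| ≈ 0.007773·ρ^j; need ρ^j ≤ 6.9e-8/0.007773 = 8.87688e-06.
j ≥ ln(8.87688e-06)/ln(0.1672) = -11.6321/-1.78856 = 6.504.
So 7 more iterations are needed.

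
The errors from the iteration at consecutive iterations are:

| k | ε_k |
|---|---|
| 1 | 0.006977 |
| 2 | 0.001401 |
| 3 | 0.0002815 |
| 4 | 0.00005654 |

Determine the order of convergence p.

Consecutive ratios: ε_4/ε_3 = 0.00005654/0.0002815 = 0.200853, ε_3/ε_2 = 0.0002815/0.001401 = 0.200928.
p ≈ ln(0.200853)/ln(0.200928) = -1.6052/-1.6048 ≈ 1.00.
So the convergence is linear (order 1).

1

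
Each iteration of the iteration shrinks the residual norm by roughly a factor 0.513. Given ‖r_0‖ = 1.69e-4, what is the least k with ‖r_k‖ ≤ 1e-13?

After k steps, ‖r_k‖ ≈ 1.69e-4·0.513^k.
Need 0.513^k ≤ 1e-13/1.69e-4 = 5.91716e-10.
k ≥ ln(5.91716e-10)/ln(0.513) = -21.2480/-0.66748 = 31.833.
Smallest integer k = 32.

32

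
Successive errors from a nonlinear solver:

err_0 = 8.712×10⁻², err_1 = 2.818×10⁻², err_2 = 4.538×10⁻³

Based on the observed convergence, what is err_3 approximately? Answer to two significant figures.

First estimate the order: p ≈ ln(err_2/err_1) / ln(err_1/err_0) = ln(4.538×10⁻³/2.818×10⁻²)/ln(2.818×10⁻²/8.712×10⁻²) = ln(0.161036)/ln(0.323462) ≈ 1.6179.
Then err_3 ≈ err_2·(err_2/err_1)^p = 4.538×10⁻³·(0.161036)^1.6179 = 4.538×10⁻³·0.0521052 ≈ 0.0002365.

2.4e-4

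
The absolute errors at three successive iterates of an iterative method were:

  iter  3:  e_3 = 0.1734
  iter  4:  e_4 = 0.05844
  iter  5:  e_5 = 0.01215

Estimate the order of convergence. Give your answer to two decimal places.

1.44

p ≈ ln(e_5/e_4) / ln(e_4/e_3)
  = ln(0.01215/0.05844) / ln(0.05844/0.1734)
  = ln(0.207906) / ln(0.337024)
  = -1.57067 / -1.08760 ≈ 1.44416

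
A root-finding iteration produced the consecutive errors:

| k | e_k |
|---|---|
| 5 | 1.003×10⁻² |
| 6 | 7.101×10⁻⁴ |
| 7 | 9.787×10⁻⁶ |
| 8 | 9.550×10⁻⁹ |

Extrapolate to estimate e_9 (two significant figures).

1.3e-13

First estimate the order: p ≈ ln(e_8/e_7) / ln(e_7/e_6) = ln(9.550×10⁻⁹/9.787×10⁻⁶)/ln(9.787×10⁻⁶/7.101×10⁻⁴) = ln(0.000975784)/ln(0.0137826) ≈ 1.6180.
Then e_9 ≈ e_8·(e_8/e_7)^p = 9.550×10⁻⁹·(0.000975784)^1.6180 = 9.550×10⁻⁹·1.34516e-05 ≈ 1.285e-13.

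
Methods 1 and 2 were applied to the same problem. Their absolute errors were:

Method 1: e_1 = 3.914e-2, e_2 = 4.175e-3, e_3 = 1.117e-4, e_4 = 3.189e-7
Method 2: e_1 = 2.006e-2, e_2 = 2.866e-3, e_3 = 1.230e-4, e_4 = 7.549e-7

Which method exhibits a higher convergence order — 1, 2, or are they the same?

same

Method 1: p ≈ ln(3.189e-7/1.117e-4)/ln(1.117e-4/4.175e-3) ≈ 1.62.
Method 2: p ≈ ln(7.549e-7/1.230e-4)/ln(1.230e-4/2.866e-3) ≈ 1.62.
Both orders ≈ 1.6 — effectively the same.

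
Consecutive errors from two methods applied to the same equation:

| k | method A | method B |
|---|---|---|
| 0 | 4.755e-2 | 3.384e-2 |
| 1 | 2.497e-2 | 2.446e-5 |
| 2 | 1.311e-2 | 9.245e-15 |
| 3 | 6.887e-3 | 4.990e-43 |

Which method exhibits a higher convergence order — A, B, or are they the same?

B

Method A: p ≈ ln(6.887e-3/1.311e-2)/ln(1.311e-2/2.497e-2) ≈ 1.00.
Method B: p ≈ ln(4.990e-43/9.245e-15)/ln(9.245e-15/2.446e-5) ≈ 3.00.
Method B has the higher order (≈3.0 vs ≈1.0).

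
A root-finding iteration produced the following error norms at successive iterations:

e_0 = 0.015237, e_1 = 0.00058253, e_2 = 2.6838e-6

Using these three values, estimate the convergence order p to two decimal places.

p ≈ ln(e_2/e_1) / ln(e_1/e_0)
  = ln(2.6838e-6/0.00058253) / ln(0.00058253/0.015237)
  = ln(0.00460714) / ln(0.0382313)
  = -5.38015 / -3.26410 ≈ 1.64828

1.65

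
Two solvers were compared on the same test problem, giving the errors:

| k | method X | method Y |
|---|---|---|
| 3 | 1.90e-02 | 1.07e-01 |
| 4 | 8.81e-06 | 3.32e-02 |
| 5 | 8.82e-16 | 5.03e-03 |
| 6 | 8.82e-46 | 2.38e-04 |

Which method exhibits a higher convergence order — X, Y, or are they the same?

X

Method X: p ≈ ln(8.82e-46/8.82e-16)/ln(8.82e-16/8.81e-06) ≈ 3.00.
Method Y: p ≈ ln(2.38e-04/5.03e-03)/ln(5.03e-03/3.32e-02) ≈ 1.62.
Method X has the higher order (≈3.0 vs ≈1.6).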